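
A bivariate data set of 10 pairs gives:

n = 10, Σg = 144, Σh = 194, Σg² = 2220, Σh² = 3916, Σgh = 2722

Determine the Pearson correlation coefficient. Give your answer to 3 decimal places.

-0.479

r = (nΣgh − ΣgΣh) / √[(nΣg² − (Σg)²)(nΣh² − (Σh)²)]
Numerator: 10×2722 − 144×194 = -716
Denominator: √[(22200 − 20736)(39160 − 37636)] = √[1464 × 1524] = 1493.6988
r = -716 / 1493.6988 ≈ -0.479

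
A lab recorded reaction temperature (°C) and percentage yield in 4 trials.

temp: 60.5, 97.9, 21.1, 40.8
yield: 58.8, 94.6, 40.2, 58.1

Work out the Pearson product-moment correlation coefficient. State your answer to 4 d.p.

n = 4, Σx = 220.3, Σy = 251.7, Σx² = 15354.51, Σy² = 17398.25, Σxy = 16037.44
nΣxy − ΣxΣy = 64149.76 − 55449.51 = 8700.25
nΣx² − (Σx)² = 61418.04 − 48532.09 = 12885.95; nΣy² − (Σy)² = 69593 − 63352.89 = 6240.11
r = 8700.25 / √(12885.95 × 6240.11) = 8700.25 / 8967.1481 ≈ 0.9702

0.9702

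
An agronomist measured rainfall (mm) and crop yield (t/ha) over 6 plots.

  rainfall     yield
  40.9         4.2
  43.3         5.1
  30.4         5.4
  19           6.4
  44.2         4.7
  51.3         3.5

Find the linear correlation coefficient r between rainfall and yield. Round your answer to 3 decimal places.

n = 6, Σx = 229.1, Σy = 29.3, Σx² = 9418.19, Σy² = 148.11, Σxy = 1065.66
nΣxy − ΣxΣy = 6393.96 − 6712.63 = -318.67
nΣx² − (Σx)² = 56509.14 − 52486.81 = 4022.33; nΣy² − (Σy)² = 888.66 − 858.49 = 30.17
r = -318.67 / √(4022.33 × 30.17) = -318.67 / 348.3586 ≈ -0.915

-0.915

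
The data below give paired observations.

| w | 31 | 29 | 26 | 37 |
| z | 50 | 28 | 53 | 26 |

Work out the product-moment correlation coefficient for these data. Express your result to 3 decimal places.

-0.634

n = 4, Σw = 123, Σz = 157, Σw² = 3847, Σz² = 6769, Σwz = 4702
nΣwz − ΣwΣz = 18808 − 19311 = -503
nΣw² − (Σw)² = 15388 − 15129 = 259; nΣz² − (Σz)² = 27076 − 24649 = 2427
r = -503 / √(259 × 2427) = -503 / 792.8386 ≈ -0.634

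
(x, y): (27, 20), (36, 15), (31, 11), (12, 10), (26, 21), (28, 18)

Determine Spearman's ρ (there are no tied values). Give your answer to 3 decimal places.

-0.086

Rank x: 3, 6, 5, 1, 2, 4
Rank y: 5, 3, 2, 1, 6, 4
d = rank(x) − rank(y): -2, 3, 3, 0, -4, 0; Σd² = 38
ρ = 1 − 6Σd² / [n(n²−1)] = 1 − 6×38 / (6×35) = 1 − 228/210 ≈ -0.086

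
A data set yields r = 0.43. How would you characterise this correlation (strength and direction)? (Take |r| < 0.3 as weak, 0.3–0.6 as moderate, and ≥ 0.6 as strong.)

r = 0.43 > 0 so the relationship is positive.
|r| = 0.43, which falls in the moderate range.

moderate positive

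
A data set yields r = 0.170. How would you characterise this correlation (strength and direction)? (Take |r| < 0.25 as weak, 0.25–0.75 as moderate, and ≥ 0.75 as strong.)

weak positive

r = 0.170 > 0 so the relationship is positive.
|r| = 0.170, which falls in the weak range.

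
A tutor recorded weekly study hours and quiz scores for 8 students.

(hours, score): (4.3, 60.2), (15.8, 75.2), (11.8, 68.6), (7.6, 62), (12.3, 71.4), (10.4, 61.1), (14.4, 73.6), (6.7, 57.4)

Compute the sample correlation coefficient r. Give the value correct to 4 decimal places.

0.9129

n = 8, Σx = 83.3, Σy = 529.5, Σx² = 976.83, Σy² = 35371.93, Σxy = 5685.78
nΣxy − ΣxΣy = 45486.24 − 44107.35 = 1378.89
nΣx² − (Σx)² = 7814.64 − 6938.89 = 875.75; nΣy² − (Σy)² = 282975.44 − 280370.25 = 2605.19
r = 1378.89 / √(875.75 × 2605.19) = 1378.89 / 1510.4619 ≈ 0.9129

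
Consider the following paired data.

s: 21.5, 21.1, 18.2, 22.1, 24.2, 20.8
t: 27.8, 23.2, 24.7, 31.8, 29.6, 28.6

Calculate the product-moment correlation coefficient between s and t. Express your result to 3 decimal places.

0.600

n = 6, Σs = 127.9, Σt = 165.7, Σs² = 2745.39, Σt² = 4626.53, Σst = 3550.74
nΣst − ΣsΣt = 21304.44 − 21193.03 = 111.41
nΣs² − (Σs)² = 16472.34 − 16358.41 = 113.93; nΣt² − (Σt)² = 27759.18 − 27456.49 = 302.69
r = 111.41 / √(113.93 × 302.69) = 111.41 / 185.7026 ≈ 0.600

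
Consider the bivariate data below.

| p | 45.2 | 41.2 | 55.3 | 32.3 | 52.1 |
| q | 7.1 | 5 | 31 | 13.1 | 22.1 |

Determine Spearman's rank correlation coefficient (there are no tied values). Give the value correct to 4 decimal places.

Rank p: 3, 2, 5, 1, 4
Rank q: 2, 1, 5, 3, 4
d = rank(p) − rank(q): 1, 1, 0, -2, 0; Σd² = 6
ρ = 1 − 6Σd² / [n(n²−1)] = 1 − 6×6 / (5×24) = 1 − 36/120 ≈ 0.7000

0.7000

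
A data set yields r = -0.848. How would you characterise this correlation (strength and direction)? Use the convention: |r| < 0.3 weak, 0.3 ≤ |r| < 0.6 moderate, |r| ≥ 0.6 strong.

r = -0.848 < 0 so the relationship is negative.
|r| = 0.848, which falls in the strong range.

strong negative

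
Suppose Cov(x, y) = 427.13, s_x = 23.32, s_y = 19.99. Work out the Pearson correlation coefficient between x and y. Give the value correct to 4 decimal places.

r = Cov(x,y) / (s_x · s_y) = 427.13 / (23.32 × 19.99)
  = 427.13 / 466.1668 ≈ 0.9163

0.9163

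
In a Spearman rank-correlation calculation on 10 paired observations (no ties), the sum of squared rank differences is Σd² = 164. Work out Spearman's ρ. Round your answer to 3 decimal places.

0.006

ρ = 1 − 6Σd² / [n(n²−1)] = 1 − 6×164 / (10×99)
  = 1 − 984/990 = 1 − 0.9939 ≈ 0.006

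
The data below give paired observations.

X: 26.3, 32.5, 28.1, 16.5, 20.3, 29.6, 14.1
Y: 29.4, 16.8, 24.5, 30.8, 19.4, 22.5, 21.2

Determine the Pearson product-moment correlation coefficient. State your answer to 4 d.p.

-0.2872

n = 7, ΣX = 167.4, ΣY = 164.6, ΣX² = 4296.86, ΣY² = 4027.54, ΣXY = 3874.61
nΣXY − ΣXΣY = 27122.27 − 27554.04 = -431.77
nΣX² − (ΣX)² = 30078.02 − 28022.76 = 2055.26; nΣY² − (ΣY)² = 28192.78 − 27093.16 = 1099.62
r = -431.77 / √(2055.26 × 1099.62) = -431.77 / 1503.3313 ≈ -0.2872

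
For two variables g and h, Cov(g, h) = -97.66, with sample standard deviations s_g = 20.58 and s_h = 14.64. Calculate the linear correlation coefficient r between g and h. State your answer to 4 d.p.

r = Cov(g,h) / (s_g · s_h) = -97.66 / (20.58 × 14.64)
  = -97.66 / 301.2912 ≈ -0.3241

-0.3241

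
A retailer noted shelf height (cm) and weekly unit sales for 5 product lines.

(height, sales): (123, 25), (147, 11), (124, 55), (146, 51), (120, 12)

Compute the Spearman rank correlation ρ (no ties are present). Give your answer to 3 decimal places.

Rank height: 2, 5, 3, 4, 1
Rank sales: 3, 1, 5, 4, 2
d = rank(height) − rank(sales): -1, 4, -2, 0, -1; Σd² = 22
ρ = 1 − 6Σd² / [n(n²−1)] = 1 − 6×22 / (5×24) = 1 − 132/120 ≈ -0.100

-0.100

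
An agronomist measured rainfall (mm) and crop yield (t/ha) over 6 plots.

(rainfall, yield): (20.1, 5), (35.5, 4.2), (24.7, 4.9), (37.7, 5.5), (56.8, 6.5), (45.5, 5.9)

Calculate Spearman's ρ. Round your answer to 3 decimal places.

Rank rainfall: 1, 3, 2, 4, 6, 5
Rank yield: 3, 1, 2, 4, 6, 5
d = rank(rainfall) − rank(yield): -2, 2, 0, 0, 0, 0; Σd² = 8
ρ = 1 − 6Σd² / [n(n²−1)] = 1 − 6×8 / (6×35) = 1 − 48/210 ≈ 0.771

0.771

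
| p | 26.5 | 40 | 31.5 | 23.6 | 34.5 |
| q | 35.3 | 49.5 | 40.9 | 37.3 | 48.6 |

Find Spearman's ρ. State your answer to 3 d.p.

0.900

Rank p: 2, 5, 3, 1, 4
Rank q: 1, 5, 3, 2, 4
d = rank(p) − rank(q): 1, 0, 0, -1, 0; Σd² = 2
ρ = 1 − 6Σd² / [n(n²−1)] = 1 − 6×2 / (5×24) = 1 − 12/120 ≈ 0.900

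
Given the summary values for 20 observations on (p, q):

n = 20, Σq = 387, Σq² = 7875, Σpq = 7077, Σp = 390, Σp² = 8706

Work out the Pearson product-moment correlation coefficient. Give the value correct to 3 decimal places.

r = (nΣpq − ΣpΣq) / √[(nΣp² − (Σp)²)(nΣq² − (Σq)²)]
Numerator: 20×7077 − 390×387 = -9390
Denominator: √[(174120 − 152100)(157500 − 149769)] = √[22020 × 7731] = 13047.4756
r = -9390 / 13047.4756 ≈ -0.720

-0.720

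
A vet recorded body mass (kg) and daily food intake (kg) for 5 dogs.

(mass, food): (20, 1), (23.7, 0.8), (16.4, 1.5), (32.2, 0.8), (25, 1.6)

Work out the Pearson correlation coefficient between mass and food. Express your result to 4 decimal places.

n = 5, Σx = 117.3, Σy = 5.7, Σx² = 2892.49, Σy² = 7.09, Σxy = 129.32
nΣxy − ΣxΣy = 646.6 − 668.61 = -22.01
nΣx² − (Σx)² = 14462.45 − 13759.29 = 703.16; nΣy² − (Σy)² = 35.45 − 32.49 = 2.96
r = -22.01 / √(703.16 × 2.96) = -22.01 / 45.6219 ≈ -0.4824

-0.4824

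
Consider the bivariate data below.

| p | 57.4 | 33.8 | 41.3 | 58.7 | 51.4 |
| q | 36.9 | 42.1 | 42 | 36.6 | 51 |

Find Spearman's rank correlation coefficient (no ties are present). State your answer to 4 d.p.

Rank p: 4, 1, 2, 5, 3
Rank q: 2, 4, 3, 1, 5
d = rank(p) − rank(q): 2, -3, -1, 4, -2; Σd² = 34
ρ = 1 − 6Σd² / [n(n²−1)] = 1 − 6×34 / (5×24) = 1 − 204/120 ≈ -0.7000

-0.7000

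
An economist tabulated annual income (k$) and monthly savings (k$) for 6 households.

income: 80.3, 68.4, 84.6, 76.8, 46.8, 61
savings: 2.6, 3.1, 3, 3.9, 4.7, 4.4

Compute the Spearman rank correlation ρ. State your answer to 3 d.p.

-0.886

Rank income: 5, 3, 6, 4, 1, 2
Rank savings: 1, 3, 2, 4, 6, 5
d = rank(income) − rank(savings): 4, 0, 4, 0, -5, -3; Σd² = 66
ρ = 1 − 6Σd² / [n(n²−1)] = 1 − 6×66 / (6×35) = 1 − 396/210 ≈ -0.886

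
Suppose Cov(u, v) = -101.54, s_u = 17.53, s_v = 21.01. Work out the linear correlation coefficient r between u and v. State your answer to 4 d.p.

-0.2757

r = Cov(u,v) / (s_u · s_v) = -101.54 / (17.53 × 21.01)
  = -101.54 / 368.3053 ≈ -0.2757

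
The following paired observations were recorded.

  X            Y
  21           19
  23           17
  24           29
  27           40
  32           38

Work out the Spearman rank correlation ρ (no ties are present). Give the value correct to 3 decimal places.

Rank X: 1, 2, 3, 4, 5
Rank Y: 2, 1, 3, 5, 4
d = rank(X) − rank(Y): -1, 1, 0, -1, 1; Σd² = 4
ρ = 1 − 6Σd² / [n(n²−1)] = 1 − 6×4 / (5×24) = 1 − 24/120 ≈ 0.800

0.800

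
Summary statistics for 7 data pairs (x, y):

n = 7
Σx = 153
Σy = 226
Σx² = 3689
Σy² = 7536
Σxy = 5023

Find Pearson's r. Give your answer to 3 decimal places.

0.290

r = (nΣxy − ΣxΣy) / √[(nΣx² − (Σx)²)(nΣy² − (Σy)²)]
Numerator: 7×5023 − 153×226 = 583
Denominator: √[(25823 − 23409)(52752 − 51076)] = √[2414 × 1676] = 2011.4333
r = 583 / 2011.4333 ≈ 0.290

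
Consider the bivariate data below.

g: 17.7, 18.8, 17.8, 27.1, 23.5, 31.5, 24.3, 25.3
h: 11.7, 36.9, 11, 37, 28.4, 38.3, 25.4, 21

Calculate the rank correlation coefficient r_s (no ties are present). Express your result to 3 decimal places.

Rank g: 1, 3, 2, 7, 4, 8, 5, 6
Rank h: 2, 6, 1, 7, 5, 8, 4, 3
d = rank(g) − rank(h): -1, -3, 1, 0, -1, 0, 1, 3; Σd² = 22
ρ = 1 − 6Σd² / [n(n²−1)] = 1 − 6×22 / (8×63) = 1 − 132/504 ≈ 0.738

0.738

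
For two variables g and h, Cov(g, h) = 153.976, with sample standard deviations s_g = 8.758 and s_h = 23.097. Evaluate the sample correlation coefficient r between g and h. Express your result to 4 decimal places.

0.7612

r = Cov(g,h) / (s_g · s_h) = 153.976 / (8.758 × 23.097)
  = 153.976 / 202.2835 ≈ 0.7612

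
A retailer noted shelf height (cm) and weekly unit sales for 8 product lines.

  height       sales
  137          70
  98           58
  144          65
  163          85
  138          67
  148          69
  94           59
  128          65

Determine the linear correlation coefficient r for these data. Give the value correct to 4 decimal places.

0.8544

n = 8, Σx = 1050, Σy = 538, Σx² = 141846, Σy² = 36670, Σxy = 71813
nΣxy − ΣxΣy = 574504 − 564900 = 9604
nΣx² − (Σx)² = 1134768 − 1102500 = 32268; nΣy² − (Σy)² = 293360 − 289444 = 3916
r = 9604 / √(32268 × 3916) = 9604 / 11241.0626 ≈ 0.8544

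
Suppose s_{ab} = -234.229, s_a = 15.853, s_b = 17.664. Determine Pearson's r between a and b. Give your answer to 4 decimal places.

r = Cov(a,b) / (s_a · s_b) = -234.229 / (15.853 × 17.664)
  = -234.229 / 280.0274 ≈ -0.8365

-0.8365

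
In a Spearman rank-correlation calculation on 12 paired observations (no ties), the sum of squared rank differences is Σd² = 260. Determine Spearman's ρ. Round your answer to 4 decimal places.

0.0909

ρ = 1 − 6Σd² / [n(n²−1)] = 1 − 6×260 / (12×143)
  = 1 − 1560/1716 = 1 − 0.90909 ≈ 0.0909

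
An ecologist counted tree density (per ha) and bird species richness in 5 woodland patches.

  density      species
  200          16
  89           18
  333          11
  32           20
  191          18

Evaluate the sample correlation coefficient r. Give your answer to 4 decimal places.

n = 5, Σx = 845, Σy = 83, Σx² = 196315, Σy² = 1425, Σxy = 12543
nΣxy − ΣxΣy = 62715 − 70135 = -7420
nΣx² − (Σx)² = 981575 − 714025 = 267550; nΣy² − (Σy)² = 7125 − 6889 = 236
r = -7420 / √(267550 × 236) = -7420 / 7946.1815 ≈ -0.9338

-0.9338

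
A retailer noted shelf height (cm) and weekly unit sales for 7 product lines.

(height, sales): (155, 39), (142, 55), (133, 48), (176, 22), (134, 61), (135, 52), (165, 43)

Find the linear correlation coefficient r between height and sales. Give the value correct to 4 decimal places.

n = 7, Σx = 1040, Σy = 320, Σx² = 156260, Σy² = 15608, Σxy = 46400
nΣxy − ΣxΣy = 324800 − 332800 = -8000
nΣx² − (Σx)² = 1093820 − 1081600 = 12220; nΣy² − (Σy)² = 109256 − 102400 = 6856
r = -8000 / √(12220 × 6856) = -8000 / 9153.1590 ≈ -0.8740

-0.8740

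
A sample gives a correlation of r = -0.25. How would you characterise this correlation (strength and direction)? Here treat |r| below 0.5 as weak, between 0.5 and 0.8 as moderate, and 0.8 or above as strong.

r = -0.25 < 0 so the relationship is negative.
|r| = 0.25, which falls in the weak range.

weak negative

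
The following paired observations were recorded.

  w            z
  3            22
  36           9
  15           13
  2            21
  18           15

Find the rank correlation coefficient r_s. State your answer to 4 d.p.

-0.8000

Rank w: 2, 5, 3, 1, 4
Rank z: 5, 1, 2, 4, 3
d = rank(w) − rank(z): -3, 4, 1, -3, 1; Σd² = 36
ρ = 1 − 6Σd² / [n(n²−1)] = 1 − 6×36 / (5×24) = 1 − 216/120 ≈ -0.8000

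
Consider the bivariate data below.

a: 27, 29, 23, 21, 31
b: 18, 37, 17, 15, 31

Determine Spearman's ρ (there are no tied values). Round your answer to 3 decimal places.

0.900

Rank a: 3, 4, 2, 1, 5
Rank b: 3, 5, 2, 1, 4
d = rank(a) − rank(b): 0, -1, 0, 0, 1; Σd² = 2
ρ = 1 − 6Σd² / [n(n²−1)] = 1 − 6×2 / (5×24) = 1 − 12/120 ≈ 0.900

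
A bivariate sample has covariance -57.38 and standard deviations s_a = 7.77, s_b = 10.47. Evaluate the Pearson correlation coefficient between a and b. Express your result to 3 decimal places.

-0.705

r = Cov(a,b) / (s_a · s_b) = -57.38 / (7.77 × 10.47)
  = -57.38 / 81.3519 ≈ -0.705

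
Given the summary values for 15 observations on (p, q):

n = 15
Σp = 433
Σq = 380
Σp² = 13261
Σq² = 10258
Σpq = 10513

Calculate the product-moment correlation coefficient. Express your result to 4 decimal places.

r = (nΣpq − ΣpΣq) / √[(nΣp² − (Σp)²)(nΣq² − (Σq)²)]
Numerator: 15×10513 − 433×380 = -6845
Denominator: √[(198915 − 187489)(153870 − 144400)] = √[11426 × 9470] = 10402.1257
r = -6845 / 10402.1257 ≈ -0.6580

-0.6580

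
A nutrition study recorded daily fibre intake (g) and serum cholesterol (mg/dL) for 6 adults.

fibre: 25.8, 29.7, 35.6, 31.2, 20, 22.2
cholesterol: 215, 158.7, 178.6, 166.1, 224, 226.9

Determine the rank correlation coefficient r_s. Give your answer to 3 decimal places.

-0.714

Rank fibre: 3, 4, 6, 5, 1, 2
Rank cholesterol: 4, 1, 3, 2, 5, 6
d = rank(fibre) − rank(cholesterol): -1, 3, 3, 3, -4, -4; Σd² = 60
ρ = 1 − 6Σd² / [n(n²−1)] = 1 − 6×60 / (6×35) = 1 − 360/210 ≈ -0.714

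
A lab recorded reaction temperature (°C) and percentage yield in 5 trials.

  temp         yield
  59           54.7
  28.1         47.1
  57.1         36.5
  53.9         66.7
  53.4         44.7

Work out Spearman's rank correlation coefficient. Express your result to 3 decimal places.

Rank temp: 5, 1, 4, 3, 2
Rank yield: 4, 3, 1, 5, 2
d = rank(temp) − rank(yield): 1, -2, 3, -2, 0; Σd² = 18
ρ = 1 − 6Σd² / [n(n²−1)] = 1 − 6×18 / (5×24) = 1 − 108/120 ≈ 0.100

0.100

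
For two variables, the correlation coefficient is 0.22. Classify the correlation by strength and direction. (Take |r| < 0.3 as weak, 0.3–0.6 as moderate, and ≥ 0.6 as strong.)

r = 0.22 > 0 so the relationship is positive.
|r| = 0.22, which falls in the weak range.

weak positive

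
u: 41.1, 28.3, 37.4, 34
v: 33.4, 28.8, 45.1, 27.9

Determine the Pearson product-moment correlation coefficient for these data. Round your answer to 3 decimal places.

0.497

n = 4, Σu = 140.8, Σv = 135.2, Σu² = 5044.86, Σv² = 4757.42, Σuv = 4823.12
nΣuv − ΣuΣv = 19292.48 − 19036.16 = 256.32
nΣu² − (Σu)² = 20179.44 − 19824.64 = 354.8; nΣv² − (Σv)² = 19029.68 − 18279.04 = 750.64
r = 256.32 / √(354.8 × 750.64) = 256.32 / 516.0689 ≈ 0.497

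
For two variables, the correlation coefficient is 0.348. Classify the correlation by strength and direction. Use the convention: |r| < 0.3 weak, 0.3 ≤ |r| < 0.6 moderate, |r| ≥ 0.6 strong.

moderate positive

r = 0.348 > 0 so the relationship is positive.
|r| = 0.348, which falls in the moderate range.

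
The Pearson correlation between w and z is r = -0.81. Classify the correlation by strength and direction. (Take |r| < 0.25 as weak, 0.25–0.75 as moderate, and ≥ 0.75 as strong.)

strong negative

r = -0.81 < 0 so the relationship is negative.
|r| = 0.81, which falls in the strong range.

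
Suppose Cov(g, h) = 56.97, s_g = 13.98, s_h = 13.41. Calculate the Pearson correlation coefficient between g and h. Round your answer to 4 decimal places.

r = Cov(g,h) / (s_g · s_h) = 56.97 / (13.98 × 13.41)
  = 56.97 / 187.4718 ≈ 0.3039

0.3039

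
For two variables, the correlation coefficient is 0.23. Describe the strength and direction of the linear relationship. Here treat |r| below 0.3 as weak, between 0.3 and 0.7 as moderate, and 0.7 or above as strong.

weak positive

r = 0.23 > 0 so the relationship is positive.
|r| = 0.23, which falls in the weak range.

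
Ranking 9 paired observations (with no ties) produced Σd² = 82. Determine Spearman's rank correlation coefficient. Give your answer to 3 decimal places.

0.317

ρ = 1 − 6Σd² / [n(n²−1)] = 1 − 6×82 / (9×80)
  = 1 − 492/720 = 1 − 0.6833 ≈ 0.317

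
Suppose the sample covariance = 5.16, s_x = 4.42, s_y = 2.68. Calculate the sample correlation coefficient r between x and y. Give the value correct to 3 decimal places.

r = Cov(x,y) / (s_x · s_y) = 5.16 / (4.42 × 2.68)
  = 5.16 / 11.8456 ≈ 0.436

0.436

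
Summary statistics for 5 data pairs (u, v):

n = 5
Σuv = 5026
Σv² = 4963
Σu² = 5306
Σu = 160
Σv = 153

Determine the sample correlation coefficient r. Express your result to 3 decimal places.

r = (nΣuv − ΣuΣv) / √[(nΣu² − (Σu)²)(nΣv² − (Σv)²)]
Numerator: 5×5026 − 160×153 = 650
Denominator: √[(26530 − 25600)(24815 − 23409)] = √[930 × 1406] = 1143.4946
r = 650 / 1143.4946 ≈ 0.568

0.568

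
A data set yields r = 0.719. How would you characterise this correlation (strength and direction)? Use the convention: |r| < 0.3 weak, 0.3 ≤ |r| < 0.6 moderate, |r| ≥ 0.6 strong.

r = 0.719 > 0 so the relationship is positive.
|r| = 0.719, which falls in the strong range.

strong positive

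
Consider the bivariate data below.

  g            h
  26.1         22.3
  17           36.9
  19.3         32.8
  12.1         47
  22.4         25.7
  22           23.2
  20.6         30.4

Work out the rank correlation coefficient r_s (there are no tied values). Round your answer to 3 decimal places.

-0.964

Rank g: 7, 2, 3, 1, 6, 5, 4
Rank h: 1, 6, 5, 7, 3, 2, 4
d = rank(g) − rank(h): 6, -4, -2, -6, 3, 3, 0; Σd² = 110
ρ = 1 − 6Σd² / [n(n²−1)] = 1 − 6×110 / (7×48) = 1 − 660/336 ≈ -0.964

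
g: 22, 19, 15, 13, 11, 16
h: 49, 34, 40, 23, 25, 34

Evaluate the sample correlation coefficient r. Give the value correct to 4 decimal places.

0.8419

n = 6, Σg = 96, Σh = 205, Σg² = 1616, Σh² = 7467, Σgh = 3442
nΣgh − ΣgΣh = 20652 − 19680 = 972
nΣg² − (Σg)² = 9696 − 9216 = 480; nΣh² − (Σh)² = 44802 − 42025 = 2777
r = 972 / √(480 × 2777) = 972 / 1154.5389 ≈ 0.8419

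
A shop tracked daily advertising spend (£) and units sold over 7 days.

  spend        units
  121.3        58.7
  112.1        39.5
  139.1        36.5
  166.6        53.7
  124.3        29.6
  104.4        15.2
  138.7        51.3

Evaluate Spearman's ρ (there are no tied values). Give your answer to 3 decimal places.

Rank spend: 3, 2, 6, 7, 4, 1, 5
Rank units: 7, 4, 3, 6, 2, 1, 5
d = rank(spend) − rank(units): -4, -2, 3, 1, 2, 0, 0; Σd² = 34
ρ = 1 − 6Σd² / [n(n²−1)] = 1 − 6×34 / (7×48) = 1 − 204/336 ≈ 0.393

0.393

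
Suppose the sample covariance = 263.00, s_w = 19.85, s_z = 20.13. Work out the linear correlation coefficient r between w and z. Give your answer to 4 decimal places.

0.6582

r = Cov(w,z) / (s_w · s_z) = 263.00 / (19.85 × 20.13)
  = 263.00 / 399.5805 ≈ 0.6582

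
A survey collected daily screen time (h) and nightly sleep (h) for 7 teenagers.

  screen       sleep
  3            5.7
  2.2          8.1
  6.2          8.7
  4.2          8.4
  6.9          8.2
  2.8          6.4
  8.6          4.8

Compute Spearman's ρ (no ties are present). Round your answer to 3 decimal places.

0.000

Rank screen: 3, 1, 5, 4, 6, 2, 7
Rank sleep: 2, 4, 7, 6, 5, 3, 1
d = rank(screen) − rank(sleep): 1, -3, -2, -2, 1, -1, 6; Σd² = 56
ρ = 1 − 6Σd² / [n(n²−1)] = 1 − 6×56 / (7×48) = 1 − 336/336 ≈ 0.000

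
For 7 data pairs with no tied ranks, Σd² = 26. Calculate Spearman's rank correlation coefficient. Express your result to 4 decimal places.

ρ = 1 − 6Σd² / [n(n²−1)] = 1 − 6×26 / (7×48)
  = 1 − 156/336 = 1 − 0.46429 ≈ 0.5357

0.5357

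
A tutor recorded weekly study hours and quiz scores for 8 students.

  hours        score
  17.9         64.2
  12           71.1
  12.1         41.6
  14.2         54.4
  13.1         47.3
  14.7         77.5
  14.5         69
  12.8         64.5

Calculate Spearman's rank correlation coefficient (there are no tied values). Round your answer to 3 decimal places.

Rank hours: 8, 1, 2, 5, 4, 7, 6, 3
Rank score: 4, 7, 1, 3, 2, 8, 6, 5
d = rank(hours) − rank(score): 4, -6, 1, 2, 2, -1, 0, -2; Σd² = 66
ρ = 1 − 6Σd² / [n(n²−1)] = 1 − 6×66 / (8×63) = 1 − 396/504 ≈ 0.214

0.214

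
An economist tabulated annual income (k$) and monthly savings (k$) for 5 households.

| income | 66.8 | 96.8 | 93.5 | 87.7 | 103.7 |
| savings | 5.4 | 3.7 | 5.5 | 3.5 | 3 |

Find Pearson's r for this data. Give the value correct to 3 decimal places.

n = 5, Σx = 448.5, Σy = 21.1, Σx² = 41019.71, Σy² = 94.35, Σxy = 1851.18
nΣxy − ΣxΣy = 9255.9 − 9463.35 = -207.45
nΣx² − (Σx)² = 205098.55 − 201152.25 = 3946.3; nΣy² − (Σy)² = 471.75 − 445.21 = 26.54
r = -207.45 / √(3946.3 × 26.54) = -207.45 / 323.6276 ≈ -0.641

-0.641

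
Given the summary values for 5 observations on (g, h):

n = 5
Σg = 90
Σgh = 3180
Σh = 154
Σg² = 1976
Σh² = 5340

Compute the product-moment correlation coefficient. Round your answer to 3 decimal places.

0.885

r = (nΣgh − ΣgΣh) / √[(nΣg² − (Σg)²)(nΣh² − (Σh)²)]
Numerator: 5×3180 − 90×154 = 2040
Denominator: √[(9880 − 8100)(26700 − 23716)] = √[1780 × 2984] = 2304.6735
r = 2040 / 2304.6735 ≈ 0.885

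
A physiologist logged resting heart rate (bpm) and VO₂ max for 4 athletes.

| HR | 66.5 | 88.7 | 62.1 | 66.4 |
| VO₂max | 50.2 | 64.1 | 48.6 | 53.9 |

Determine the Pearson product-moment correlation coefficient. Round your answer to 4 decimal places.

n = 4, Σx = 283.7, Σy = 216.8, Σx² = 20555.31, Σy² = 11896.02, Σxy = 15620.99
nΣxy − ΣxΣy = 62483.96 − 61506.16 = 977.8
nΣx² − (Σx)² = 82221.24 − 80485.69 = 1735.55; nΣy² − (Σy)² = 47584.08 − 47002.24 = 581.84
r = 977.8 / √(1735.55 × 581.84) = 977.8 / 1004.8942 ≈ 0.9730

0.9730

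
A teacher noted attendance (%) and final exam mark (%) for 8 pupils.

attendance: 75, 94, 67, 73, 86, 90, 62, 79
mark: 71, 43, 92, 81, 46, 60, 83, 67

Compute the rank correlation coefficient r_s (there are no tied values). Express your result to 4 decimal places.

Rank attendance: 4, 8, 2, 3, 6, 7, 1, 5
Rank mark: 5, 1, 8, 6, 2, 3, 7, 4
d = rank(attendance) − rank(mark): -1, 7, -6, -3, 4, 4, -6, 1; Σd² = 164
ρ = 1 − 6Σd² / [n(n²−1)] = 1 − 6×164 / (8×63) = 1 − 984/504 ≈ -0.9524

-0.9524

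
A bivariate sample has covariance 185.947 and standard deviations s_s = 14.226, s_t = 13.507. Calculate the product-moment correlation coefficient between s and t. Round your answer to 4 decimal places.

r = Cov(s,t) / (s_s · s_t) = 185.947 / (14.226 × 13.507)
  = 185.947 / 192.1506 ≈ 0.9677

0.9677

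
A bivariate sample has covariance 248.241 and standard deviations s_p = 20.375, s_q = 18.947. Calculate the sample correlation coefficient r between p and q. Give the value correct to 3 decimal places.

0.643

r = Cov(p,q) / (s_p · s_q) = 248.241 / (20.375 × 18.947)
  = 248.241 / 386.0451 ≈ 0.643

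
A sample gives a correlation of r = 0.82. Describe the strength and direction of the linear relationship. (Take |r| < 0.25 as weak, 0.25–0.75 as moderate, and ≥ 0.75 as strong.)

strong positive

r = 0.82 > 0 so the relationship is positive.
|r| = 0.82, which falls in the strong range.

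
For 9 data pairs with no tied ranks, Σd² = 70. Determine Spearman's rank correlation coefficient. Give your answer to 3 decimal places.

0.417

ρ = 1 − 6Σd² / [n(n²−1)] = 1 − 6×70 / (9×80)
  = 1 − 420/720 = 1 − 0.5833 ≈ 0.417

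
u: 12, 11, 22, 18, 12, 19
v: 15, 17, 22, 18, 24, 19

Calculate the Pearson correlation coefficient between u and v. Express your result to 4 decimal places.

n = 6, Σu = 94, Σv = 115, Σu² = 1578, Σv² = 2259, Σuv = 1824
nΣuv − ΣuΣv = 10944 − 10810 = 134
nΣu² − (Σu)² = 9468 − 8836 = 632; nΣv² − (Σv)² = 13554 − 13225 = 329
r = 134 / √(632 × 329) = 134 / 455.9912 ≈ 0.2939

0.2939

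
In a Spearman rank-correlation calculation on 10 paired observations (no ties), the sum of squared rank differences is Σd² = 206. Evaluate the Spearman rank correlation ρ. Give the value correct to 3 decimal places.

ρ = 1 − 6Σd² / [n(n²−1)] = 1 − 6×206 / (10×99)
  = 1 − 1236/990 = 1 − 1.2485 ≈ -0.248

-0.248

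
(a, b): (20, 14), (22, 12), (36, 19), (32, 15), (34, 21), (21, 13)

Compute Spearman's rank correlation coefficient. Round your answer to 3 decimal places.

0.714

Rank a: 1, 3, 6, 4, 5, 2
Rank b: 3, 1, 5, 4, 6, 2
d = rank(a) − rank(b): -2, 2, 1, 0, -1, 0; Σd² = 10
ρ = 1 − 6Σd² / [n(n²−1)] = 1 − 6×10 / (6×35) = 1 − 60/210 ≈ 0.714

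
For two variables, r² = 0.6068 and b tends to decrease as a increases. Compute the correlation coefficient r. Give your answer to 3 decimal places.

|r| = √0.6068 = 0.779
The association is negative, so r = −0.779.

-0.779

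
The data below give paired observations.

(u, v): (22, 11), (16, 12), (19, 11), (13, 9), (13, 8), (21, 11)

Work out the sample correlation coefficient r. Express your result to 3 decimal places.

n = 6, Σu = 104, Σv = 62, Σu² = 1880, Σv² = 652, Σuv = 1095
nΣuv − ΣuΣv = 6570 − 6448 = 122
nΣu² − (Σu)² = 11280 − 10816 = 464; nΣv² − (Σv)² = 3912 − 3844 = 68
r = 122 / √(464 × 68) = 122 / 177.6288 ≈ 0.687

0.687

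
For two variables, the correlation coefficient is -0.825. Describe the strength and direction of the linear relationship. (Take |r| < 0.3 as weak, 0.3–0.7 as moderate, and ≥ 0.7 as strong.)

r = -0.825 < 0 so the relationship is negative.
|r| = 0.825, which falls in the strong range.

strong negative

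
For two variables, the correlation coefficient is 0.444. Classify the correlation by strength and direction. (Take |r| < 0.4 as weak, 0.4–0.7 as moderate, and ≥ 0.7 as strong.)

moderate positive

r = 0.444 > 0 so the relationship is positive.
|r| = 0.444, which falls in the moderate range.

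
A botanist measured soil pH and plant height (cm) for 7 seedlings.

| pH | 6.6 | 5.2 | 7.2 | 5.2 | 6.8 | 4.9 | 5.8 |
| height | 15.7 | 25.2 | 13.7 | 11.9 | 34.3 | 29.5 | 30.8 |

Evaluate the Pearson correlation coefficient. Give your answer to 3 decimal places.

n = 7, Σx = 41.7, Σy = 161.1, Σx² = 253.37, Σy² = 4206.21, Σxy = 951.61
nΣxy − ΣxΣy = 6661.27 − 6717.87 = -56.6
nΣx² − (Σx)² = 1773.59 − 1738.89 = 34.7; nΣy² − (Σy)² = 29443.47 − 25953.21 = 3490.26
r = -56.6 / √(34.7 × 3490.26) = -56.6 / 348.0115 ≈ -0.163

-0.163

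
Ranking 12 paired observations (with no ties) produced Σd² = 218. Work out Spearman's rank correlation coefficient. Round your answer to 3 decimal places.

ρ = 1 − 6Σd² / [n(n²−1)] = 1 − 6×218 / (12×143)
  = 1 − 1308/1716 = 1 − 0.7622 ≈ 0.238

0.238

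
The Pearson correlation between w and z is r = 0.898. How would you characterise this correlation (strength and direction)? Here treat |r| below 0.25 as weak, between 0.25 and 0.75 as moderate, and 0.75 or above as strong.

strong positive

r = 0.898 > 0 so the relationship is positive.
|r| = 0.898, which falls in the strong range.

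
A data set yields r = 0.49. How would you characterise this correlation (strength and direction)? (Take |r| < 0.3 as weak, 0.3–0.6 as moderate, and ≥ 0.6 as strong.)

moderate positive

r = 0.49 > 0 so the relationship is positive.
|r| = 0.49, which falls in the moderate range.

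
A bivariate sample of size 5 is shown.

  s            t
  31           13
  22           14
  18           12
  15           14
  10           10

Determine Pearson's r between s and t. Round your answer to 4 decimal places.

n = 5, Σs = 96, Σt = 63, Σs² = 2094, Σt² = 805, Σst = 1237
nΣst − ΣsΣt = 6185 − 6048 = 137
nΣs² − (Σs)² = 10470 − 9216 = 1254; nΣt² − (Σt)² = 4025 − 3969 = 56
r = 137 / √(1254 × 56) = 137 / 264.9981 ≈ 0.5170

0.5170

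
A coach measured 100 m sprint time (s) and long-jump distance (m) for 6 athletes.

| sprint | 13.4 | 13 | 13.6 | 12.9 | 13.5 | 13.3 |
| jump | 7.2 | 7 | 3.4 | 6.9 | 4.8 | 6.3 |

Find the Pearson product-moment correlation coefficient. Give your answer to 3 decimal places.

-0.741

n = 6, Σx = 79.7, Σy = 35.6, Σx² = 1059.07, Σy² = 222.74, Σxy = 471.32
nΣxy − ΣxΣy = 2827.92 − 2837.32 = -9.4
nΣx² − (Σx)² = 6354.42 − 6352.09 = 2.33; nΣy² − (Σy)² = 1336.44 − 1267.36 = 69.08
r = -9.4 / √(2.33 × 69.08) = -9.4 / 12.6869 ≈ -0.741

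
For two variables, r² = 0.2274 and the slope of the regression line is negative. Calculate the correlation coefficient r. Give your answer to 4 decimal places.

|r| = √0.2274 = 0.4769
The association is negative, so r = −0.4769.

-0.4769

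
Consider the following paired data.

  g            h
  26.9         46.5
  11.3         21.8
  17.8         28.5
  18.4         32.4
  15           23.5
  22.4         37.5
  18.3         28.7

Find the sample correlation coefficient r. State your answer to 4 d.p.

n = 7, Σg = 130.1, Σh = 218.9, Σg² = 2568.35, Σh² = 7281.69, Σgh = 4318.36
nΣgh − ΣgΣh = 30228.52 − 28478.89 = 1749.63
nΣg² − (Σg)² = 17978.45 − 16926.01 = 1052.44; nΣh² − (Σh)² = 50971.83 − 47917.21 = 3054.62
r = 1749.63 / √(1052.44 × 3054.62) = 1749.63 / 1792.9875 ≈ 0.9758

0.9758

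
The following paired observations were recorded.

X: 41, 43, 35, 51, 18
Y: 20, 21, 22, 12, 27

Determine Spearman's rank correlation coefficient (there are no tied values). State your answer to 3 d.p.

Rank X: 3, 4, 2, 5, 1
Rank Y: 2, 3, 4, 1, 5
d = rank(X) − rank(Y): 1, 1, -2, 4, -4; Σd² = 38
ρ = 1 − 6Σd² / [n(n²−1)] = 1 − 6×38 / (5×24) = 1 − 228/120 ≈ -0.900

-0.900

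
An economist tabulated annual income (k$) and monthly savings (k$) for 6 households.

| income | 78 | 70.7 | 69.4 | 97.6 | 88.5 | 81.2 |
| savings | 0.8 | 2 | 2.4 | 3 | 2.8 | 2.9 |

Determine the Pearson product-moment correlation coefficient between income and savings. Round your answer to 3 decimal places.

n = 6, Σx = 485.4, Σy = 13.9, Σx² = 39850.3, Σy² = 35.65, Σxy = 1146.44
nΣxy − ΣxΣy = 6878.64 − 6747.06 = 131.58
nΣx² − (Σx)² = 239101.8 − 235613.16 = 3488.64; nΣy² − (Σy)² = 213.9 − 193.21 = 20.69
r = 131.58 / √(3488.64 × 20.69) = 131.58 / 268.6633 ≈ 0.490

0.490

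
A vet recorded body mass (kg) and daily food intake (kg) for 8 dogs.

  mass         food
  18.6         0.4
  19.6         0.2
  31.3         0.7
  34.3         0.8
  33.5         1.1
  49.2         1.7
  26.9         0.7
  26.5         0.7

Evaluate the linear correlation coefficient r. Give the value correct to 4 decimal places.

0.9584

n = 8, Σx = 239.9, Σy = 6.3, Σx² = 7855.05, Σy² = 6.41, Σxy = 218.58
nΣxy − ΣxΣy = 1748.64 − 1511.37 = 237.27
nΣx² − (Σx)² = 62840.4 − 57552.01 = 5288.39; nΣy² − (Σy)² = 51.28 − 39.69 = 11.59
r = 237.27 / √(5288.39 × 11.59) = 237.27 / 247.5731 ≈ 0.9584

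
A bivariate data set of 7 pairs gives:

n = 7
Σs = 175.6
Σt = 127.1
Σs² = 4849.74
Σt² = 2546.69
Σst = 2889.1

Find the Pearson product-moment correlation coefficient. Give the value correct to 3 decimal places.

r = (nΣst − ΣsΣt) / √[(nΣs² − (Σs)²)(nΣt² − (Σt)²)]
Numerator: 7×2889.1 − 175.6×127.1 = -2095.06
Denominator: √[(33948.18 − 30835.36)(17826.83 − 16154.41)] = √[3112.82 × 1672.42] = 2281.6534
r = -2095.06 / 2281.6534 ≈ -0.918

-0.918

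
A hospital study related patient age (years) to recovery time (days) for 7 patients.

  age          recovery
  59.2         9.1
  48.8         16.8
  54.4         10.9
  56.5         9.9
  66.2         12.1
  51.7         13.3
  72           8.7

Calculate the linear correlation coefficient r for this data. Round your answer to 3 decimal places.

n = 7, Σx = 408.8, Σy = 80.8, Σx² = 24277.02, Σy² = 980.86, Σxy = 4625.9
nΣxy − ΣxΣy = 32381.3 − 33031.04 = -649.74
nΣx² − (Σx)² = 169939.14 − 167117.44 = 2821.7; nΣy² − (Σy)² = 6866.02 − 6528.64 = 337.38
r = -649.74 / √(2821.7 × 337.38) = -649.74 / 975.6973 ≈ -0.666

-0.666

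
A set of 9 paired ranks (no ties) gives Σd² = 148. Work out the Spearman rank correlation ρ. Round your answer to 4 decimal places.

-0.2333

ρ = 1 − 6Σd² / [n(n²−1)] = 1 − 6×148 / (9×80)
  = 1 − 888/720 = 1 − 1.23333 ≈ -0.2333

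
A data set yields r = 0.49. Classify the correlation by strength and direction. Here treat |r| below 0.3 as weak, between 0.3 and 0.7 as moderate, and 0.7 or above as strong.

moderate positive

r = 0.49 > 0 so the relationship is positive.
|r| = 0.49, which falls in the moderate range.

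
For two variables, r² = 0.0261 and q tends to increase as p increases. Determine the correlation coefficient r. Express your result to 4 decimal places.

0.1616

|r| = √0.0261 = 0.1616
The association is positive, so r = 0.1616.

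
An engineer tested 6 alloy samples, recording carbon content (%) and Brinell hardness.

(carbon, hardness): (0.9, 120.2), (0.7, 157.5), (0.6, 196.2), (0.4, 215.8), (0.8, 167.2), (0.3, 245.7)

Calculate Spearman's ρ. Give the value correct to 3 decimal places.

-0.943

Rank carbon: 6, 4, 3, 2, 5, 1
Rank hardness: 1, 2, 4, 5, 3, 6
d = rank(carbon) − rank(hardness): 5, 2, -1, -3, 2, -5; Σd² = 68
ρ = 1 − 6Σd² / [n(n²−1)] = 1 − 6×68 / (6×35) = 1 − 408/210 ≈ -0.943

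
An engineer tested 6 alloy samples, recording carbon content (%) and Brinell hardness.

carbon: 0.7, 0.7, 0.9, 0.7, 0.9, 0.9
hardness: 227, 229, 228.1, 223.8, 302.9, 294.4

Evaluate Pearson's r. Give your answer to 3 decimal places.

n = 6, Σx = 4.8, Σy = 1505.2, Σx² = 3.9, Σy² = 384505.82, Σxy = 1218.72
nΣxy − ΣxΣy = 7312.32 − 7224.96 = 87.36
nΣx² − (Σx)² = 23.4 − 23.04 = 0.36; nΣy² − (Σy)² = 2307034.92 − 2265627.04 = 41407.88
r = 87.36 / √(0.36 × 41407.88) = 87.36 / 122.0936 ≈ 0.716

0.716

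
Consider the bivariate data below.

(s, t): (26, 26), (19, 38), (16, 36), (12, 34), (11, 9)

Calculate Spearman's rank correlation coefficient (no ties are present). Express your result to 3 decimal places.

0.400

Rank s: 5, 4, 3, 2, 1
Rank t: 2, 5, 4, 3, 1
d = rank(s) − rank(t): 3, -1, -1, -1, 0; Σd² = 12
ρ = 1 − 6Σd² / [n(n²−1)] = 1 − 6×12 / (5×24) = 1 − 72/120 ≈ 0.400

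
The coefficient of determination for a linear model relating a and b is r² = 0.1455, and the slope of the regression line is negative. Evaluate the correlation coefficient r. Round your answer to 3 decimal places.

-0.381

|r| = √0.1455 = 0.381
The association is negative, so r = −0.381.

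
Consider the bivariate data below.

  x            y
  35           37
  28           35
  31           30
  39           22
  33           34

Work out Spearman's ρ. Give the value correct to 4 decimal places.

-0.3000

Rank x: 4, 1, 2, 5, 3
Rank y: 5, 4, 2, 1, 3
d = rank(x) − rank(y): -1, -3, 0, 4, 0; Σd² = 26
ρ = 1 − 6Σd² / [n(n²−1)] = 1 − 6×26 / (5×24) = 1 − 156/120 ≈ -0.3000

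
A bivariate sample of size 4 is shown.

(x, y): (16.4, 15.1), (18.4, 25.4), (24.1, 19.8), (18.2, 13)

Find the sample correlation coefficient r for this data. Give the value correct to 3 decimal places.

0.289

n = 4, Σx = 77.1, Σy = 73.3, Σx² = 1519.57, Σy² = 1434.21, Σxy = 1428.78
nΣxy − ΣxΣy = 5715.12 − 5651.43 = 63.69
nΣx² − (Σx)² = 6078.28 − 5944.41 = 133.87; nΣy² − (Σy)² = 5736.84 − 5372.89 = 363.95
r = 63.69 / √(133.87 × 363.95) = 63.69 / 220.7306 ≈ 0.289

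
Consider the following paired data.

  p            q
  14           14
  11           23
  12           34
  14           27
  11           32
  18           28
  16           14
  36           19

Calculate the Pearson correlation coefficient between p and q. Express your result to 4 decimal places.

n = 8, Σp = 132, Σq = 191, Σp² = 2654, Σq² = 4975, Σpq = 2999
nΣpq − ΣpΣq = 23992 − 25212 = -1220
nΣp² − (Σp)² = 21232 − 17424 = 3808; nΣq² − (Σq)² = 39800 − 36481 = 3319
r = -1220 / √(3808 × 3319) = -1220 / 3555.1022 ≈ -0.3432

-0.3432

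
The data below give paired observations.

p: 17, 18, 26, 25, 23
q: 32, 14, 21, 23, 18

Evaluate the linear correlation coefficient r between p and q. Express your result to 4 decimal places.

n = 5, Σp = 109, Σq = 108, Σp² = 2443, Σq² = 2514, Σpq = 2331
nΣpq − ΣpΣq = 11655 − 11772 = -117
nΣp² − (Σp)² = 12215 − 11881 = 334; nΣq² − (Σq)² = 12570 − 11664 = 906
r = -117 / √(334 × 906) = -117 / 550.0945 ≈ -0.2127

-0.2127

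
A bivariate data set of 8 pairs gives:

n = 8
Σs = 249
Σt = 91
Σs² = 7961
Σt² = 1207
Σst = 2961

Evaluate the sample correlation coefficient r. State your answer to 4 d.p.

0.6756

r = (nΣst − ΣsΣt) / √[(nΣs² − (Σs)²)(nΣt² − (Σt)²)]
Numerator: 8×2961 − 249×91 = 1029
Denominator: √[(63688 − 62001)(9656 − 8281)] = √[1687 × 1375] = 1523.0315
r = 1029 / 1523.0315 ≈ 0.6756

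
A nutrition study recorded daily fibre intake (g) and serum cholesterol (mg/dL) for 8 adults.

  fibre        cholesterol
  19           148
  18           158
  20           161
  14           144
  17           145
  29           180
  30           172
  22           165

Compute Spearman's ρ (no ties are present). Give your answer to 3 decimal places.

0.952

Rank fibre: 4, 3, 5, 1, 2, 7, 8, 6
Rank cholesterol: 3, 4, 5, 1, 2, 8, 7, 6
d = rank(fibre) − rank(cholesterol): 1, -1, 0, 0, 0, -1, 1, 0; Σd² = 4
ρ = 1 − 6Σd² / [n(n²−1)] = 1 − 6×4 / (8×63) = 1 − 24/504 ≈ 0.952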